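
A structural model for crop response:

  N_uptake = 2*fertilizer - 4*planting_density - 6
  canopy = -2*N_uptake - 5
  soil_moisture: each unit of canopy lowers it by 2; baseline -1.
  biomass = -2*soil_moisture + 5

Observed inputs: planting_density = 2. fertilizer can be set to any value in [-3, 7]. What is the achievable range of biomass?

Substituting into the N_uptake equation gives N_uptake = 2*fertilizer - 14.
Substituting into the canopy equation gives canopy = -4*fertilizer + 23.
So soil_moisture = 8*fertilizer - 47.
Substituting into the biomass equation gives biomass = -16*fertilizer + 99.
Linear in fertilizer, so extremes are at the endpoints: fertilizer = -3 gives biomass = 147; fertilizer = 7 gives biomass = -13.

-13 to 147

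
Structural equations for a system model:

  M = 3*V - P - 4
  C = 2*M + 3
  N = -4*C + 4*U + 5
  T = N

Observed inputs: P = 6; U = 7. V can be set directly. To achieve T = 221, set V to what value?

V = -5

Substituting into the M equation gives M = 3*V - 10.
C becomes 6*V - 17.
N becomes -24*V + 101.
Substituting into the T equation gives T = -24*V + 101.
Solve -24*V + 101 = 221: V = (221 - 101) / -24 = -5.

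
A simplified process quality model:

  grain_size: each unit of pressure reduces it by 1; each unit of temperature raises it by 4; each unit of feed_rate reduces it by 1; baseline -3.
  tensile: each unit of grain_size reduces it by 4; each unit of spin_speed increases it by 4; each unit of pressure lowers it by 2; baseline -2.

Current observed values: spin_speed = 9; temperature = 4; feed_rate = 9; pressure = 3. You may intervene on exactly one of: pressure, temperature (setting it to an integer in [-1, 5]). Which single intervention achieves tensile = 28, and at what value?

set pressure = 5

Intervening on pressure: with other inputs at their observed values, tensile = 2*pressure + 18. Solving for 28 gives pressure = 5, within [-1, 5].
Intervening on temperature: tensile = -16*temperature + 88. Reaching 28 requires temperature = 15/4, not an integer.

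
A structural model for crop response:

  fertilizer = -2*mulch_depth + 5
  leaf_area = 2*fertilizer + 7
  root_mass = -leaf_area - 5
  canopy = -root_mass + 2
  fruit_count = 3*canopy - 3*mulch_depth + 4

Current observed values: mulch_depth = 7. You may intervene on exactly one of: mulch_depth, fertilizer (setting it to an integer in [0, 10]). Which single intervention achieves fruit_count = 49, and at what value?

Intervening on mulch_depth: fruit_count = -15*mulch_depth + 76. Reaching 49 requires mulch_depth = 9/5, not an integer.
Intervening on fertilizer: with other inputs at their observed values, fruit_count = 6*fertilizer + 25. Solving for 49 gives fertilizer = 4, within [0, 10].

set fertilizer = 4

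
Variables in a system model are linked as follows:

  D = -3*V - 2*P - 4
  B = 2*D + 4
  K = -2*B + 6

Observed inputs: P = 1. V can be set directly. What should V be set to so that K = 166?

V = 12

Substituting into the D equation gives D = -3*V - 6.
Substituting into the B equation gives B = -6*V - 8.
So K = 12*V + 22.
Solve 12*V + 22 = 166: V = (166 - 22) / 12 = 12.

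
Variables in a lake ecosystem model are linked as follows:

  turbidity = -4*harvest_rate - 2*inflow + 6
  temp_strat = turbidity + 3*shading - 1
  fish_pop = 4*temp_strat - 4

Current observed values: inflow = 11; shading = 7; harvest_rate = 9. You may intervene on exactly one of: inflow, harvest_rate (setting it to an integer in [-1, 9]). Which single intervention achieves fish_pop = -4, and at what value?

Intervening on inflow: fish_pop = -8*inflow - 44. Reaching -4 requires inflow = -5, outside [-1, 9].
Intervening on harvest_rate: with other inputs at their observed values, fish_pop = -16*harvest_rate + 12. Solving for -4 gives harvest_rate = 1, within [-1, 9].

set harvest_rate = 1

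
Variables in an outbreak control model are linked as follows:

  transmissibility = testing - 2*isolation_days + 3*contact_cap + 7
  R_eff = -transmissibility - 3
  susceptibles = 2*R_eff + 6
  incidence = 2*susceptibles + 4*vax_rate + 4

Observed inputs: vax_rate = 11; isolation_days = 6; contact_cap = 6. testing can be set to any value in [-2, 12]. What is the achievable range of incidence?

Substituting into the transmissibility equation gives transmissibility = testing + 13.
This gives R_eff = -testing - 16.
Substituting into the susceptibles equation gives susceptibles = -2*testing - 26.
Substituting into the incidence equation gives incidence = -4*testing - 4.
Linear in testing, so extremes are at the endpoints: testing = -2 gives incidence = 4; testing = 12 gives incidence = -52.

-52 to 4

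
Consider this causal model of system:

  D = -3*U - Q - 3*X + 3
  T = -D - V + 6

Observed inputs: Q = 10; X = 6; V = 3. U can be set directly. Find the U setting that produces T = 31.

U = 1

Substituting into the D equation gives D = -3*U - 25.
Substituting into the T equation gives T = 3*U + 28.
Solve 3*U + 28 = 31: U = (31 - 28) / 3 = 1.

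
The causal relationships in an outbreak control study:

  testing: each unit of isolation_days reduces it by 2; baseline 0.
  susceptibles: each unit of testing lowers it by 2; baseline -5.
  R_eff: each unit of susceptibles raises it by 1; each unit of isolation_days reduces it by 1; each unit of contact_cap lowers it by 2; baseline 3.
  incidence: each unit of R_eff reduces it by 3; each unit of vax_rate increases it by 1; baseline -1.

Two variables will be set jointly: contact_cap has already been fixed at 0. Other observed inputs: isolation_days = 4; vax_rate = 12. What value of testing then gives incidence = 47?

testing = 3

With contact_cap held at 0:
Intervening on testing fixes its value directly, overriding its dependence on isolation_days.
Substituting into the R_eff equation gives R_eff = -2*testing - 6.
Substituting into the incidence equation gives incidence = 6*testing + 29.
Solve 6*testing + 29 = 47: testing = (47 - 29) / 6 = 3.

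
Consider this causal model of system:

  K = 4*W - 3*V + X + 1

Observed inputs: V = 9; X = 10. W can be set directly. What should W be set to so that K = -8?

W = 2

Substituting into the K equation gives K = 4*W - 16.
Solve 4*W - 16 = -8: W = (-8 + 16) / 4 = 2.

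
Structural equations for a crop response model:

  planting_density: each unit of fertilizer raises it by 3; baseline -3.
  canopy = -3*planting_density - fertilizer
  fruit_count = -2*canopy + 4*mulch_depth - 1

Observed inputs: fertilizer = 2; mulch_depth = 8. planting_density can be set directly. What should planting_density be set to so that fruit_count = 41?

Intervening on planting_density fixes its value directly, overriding its dependence on fertilizer.
Substituting into the canopy equation gives canopy = -3*planting_density - 2.
Substituting into the fruit_count equation gives fruit_count = 6*planting_density + 35.
Solve 6*planting_density + 35 = 41: planting_density = (41 - 35) / 6 = 1.

planting_density = 1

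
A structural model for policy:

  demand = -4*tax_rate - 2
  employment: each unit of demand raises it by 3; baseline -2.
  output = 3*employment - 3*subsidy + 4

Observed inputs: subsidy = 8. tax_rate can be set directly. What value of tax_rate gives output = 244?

tax_rate = -8

Substituting into the employment equation gives employment = -12*tax_rate - 8.
This gives output = -36*tax_rate - 44.
Solve -36*tax_rate - 44 = 244: tax_rate = (244 + 44) / -36 = -8.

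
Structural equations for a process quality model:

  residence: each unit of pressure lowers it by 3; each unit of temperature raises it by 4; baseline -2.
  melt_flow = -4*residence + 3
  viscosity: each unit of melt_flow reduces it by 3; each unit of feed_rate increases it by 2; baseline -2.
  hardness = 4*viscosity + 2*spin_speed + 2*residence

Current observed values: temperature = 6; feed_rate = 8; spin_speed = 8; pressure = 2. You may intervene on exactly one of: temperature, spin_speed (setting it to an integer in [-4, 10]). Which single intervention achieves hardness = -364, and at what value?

set temperature = 0

Intervening on temperature: with other inputs at their observed values, hardness = 200*temperature - 364. Solving for -364 gives temperature = 0, within [-4, 10].
Intervening on spin_speed: hardness = 2*spin_speed + 820. Reaching -364 requires spin_speed = -592, outside [-4, 10].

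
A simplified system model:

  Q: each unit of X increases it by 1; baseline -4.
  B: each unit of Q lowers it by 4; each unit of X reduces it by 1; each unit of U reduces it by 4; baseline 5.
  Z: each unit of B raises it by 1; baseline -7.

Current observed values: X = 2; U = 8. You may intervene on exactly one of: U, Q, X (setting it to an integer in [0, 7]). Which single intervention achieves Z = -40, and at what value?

set Q = 1

Intervening on U: Z = -4*U + 4. Reaching -40 requires U = 11, outside [0, 7].
Intervening on Q: with other inputs at their observed values, Z = -4*Q - 36. Solving for -40 gives Q = 1, within [0, 7].
Intervening on X: Z = -5*X - 18. Reaching -40 requires X = 22/5, not an integer.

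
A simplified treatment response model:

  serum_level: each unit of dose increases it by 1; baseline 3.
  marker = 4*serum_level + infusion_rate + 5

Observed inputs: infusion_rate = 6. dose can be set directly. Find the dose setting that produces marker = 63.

Substituting into the marker equation gives marker = 4*dose + 23.
Solve 4*dose + 23 = 63: dose = (63 - 23) / 4 = 10.

dose = 10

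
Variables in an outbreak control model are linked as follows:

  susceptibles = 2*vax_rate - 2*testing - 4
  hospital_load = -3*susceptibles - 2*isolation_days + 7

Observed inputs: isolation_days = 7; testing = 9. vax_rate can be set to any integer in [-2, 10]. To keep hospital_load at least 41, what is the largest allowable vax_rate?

Substituting into the susceptibles equation gives susceptibles = 2*vax_rate - 22.
Substituting into the hospital_load equation gives hospital_load = -6*vax_rate + 59.
Require -6*vax_rate + 59 ≥ 41, so vax_rate ≤ 3.
The largest integer in [-2, 10] satisfying this is 3.

vax_rate = 3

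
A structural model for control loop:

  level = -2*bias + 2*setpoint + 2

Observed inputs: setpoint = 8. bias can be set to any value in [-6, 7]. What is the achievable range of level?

Substituting into the level equation gives level = -2*bias + 18.
Linear in bias, so extremes are at the endpoints: bias = -6 gives level = 30; bias = 7 gives level = 4.

4 to 30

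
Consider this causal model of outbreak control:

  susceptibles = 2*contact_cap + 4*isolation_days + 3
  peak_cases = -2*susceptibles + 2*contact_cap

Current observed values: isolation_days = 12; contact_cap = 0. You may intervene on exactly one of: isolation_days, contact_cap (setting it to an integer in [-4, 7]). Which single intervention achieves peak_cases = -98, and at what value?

Intervening on isolation_days: peak_cases = -8*isolation_days - 6. Reaching -98 requires isolation_days = 23/2, not an integer.
Intervening on contact_cap: with other inputs at their observed values, peak_cases = -2*contact_cap - 102. Solving for -98 gives contact_cap = -2, within [-4, 7].

set contact_cap = -2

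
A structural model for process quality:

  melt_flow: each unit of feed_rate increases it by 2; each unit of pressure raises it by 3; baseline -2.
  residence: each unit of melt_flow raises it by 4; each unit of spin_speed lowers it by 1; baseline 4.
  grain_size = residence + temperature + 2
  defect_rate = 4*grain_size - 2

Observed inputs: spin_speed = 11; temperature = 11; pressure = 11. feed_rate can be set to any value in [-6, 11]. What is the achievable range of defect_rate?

326 to 870

Substituting into the melt_flow equation gives melt_flow = 2*feed_rate + 31.
This gives residence = 8*feed_rate + 117.
So grain_size = 8*feed_rate + 130.
Substituting into the defect_rate equation gives defect_rate = 32*feed_rate + 518.
Linear in feed_rate, so extremes are at the endpoints: feed_rate = -6 gives defect_rate = 326; feed_rate = 11 gives defect_rate = 870.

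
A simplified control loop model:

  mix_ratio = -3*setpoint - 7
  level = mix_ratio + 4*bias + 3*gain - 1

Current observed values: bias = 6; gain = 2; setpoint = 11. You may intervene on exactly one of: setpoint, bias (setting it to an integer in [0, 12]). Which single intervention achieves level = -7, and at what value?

Intervening on setpoint: level = -3*setpoint + 22. Reaching -7 requires setpoint = 29/3, not an integer.
Intervening on bias: with other inputs at their observed values, level = 4*bias - 35. Solving for -7 gives bias = 7, within [0, 12].

set bias = 7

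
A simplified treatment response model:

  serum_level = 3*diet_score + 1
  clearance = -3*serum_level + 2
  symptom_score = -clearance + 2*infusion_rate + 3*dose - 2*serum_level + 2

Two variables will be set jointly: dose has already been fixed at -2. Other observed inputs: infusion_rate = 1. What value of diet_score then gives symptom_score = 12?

With dose held at -2:
Substituting into the clearance equation gives clearance = -9*diet_score - 1.
Substituting into the symptom_score equation gives symptom_score = 3*diet_score - 3.
Solve 3*diet_score - 3 = 12: diet_score = (12 + 3) / 3 = 5.

diet_score = 5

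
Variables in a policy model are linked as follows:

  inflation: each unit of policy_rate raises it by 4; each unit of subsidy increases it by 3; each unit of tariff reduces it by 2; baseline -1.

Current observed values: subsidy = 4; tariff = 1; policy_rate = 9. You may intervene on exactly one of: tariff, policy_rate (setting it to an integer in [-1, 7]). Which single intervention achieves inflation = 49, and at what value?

Intervening on tariff: with other inputs at their observed values, inflation = -2*tariff + 47. Solving for 49 gives tariff = -1, within [-1, 7].
Intervening on policy_rate: inflation = 4*policy_rate + 9. Reaching 49 requires policy_rate = 10, outside [-1, 7].

set tariff = -1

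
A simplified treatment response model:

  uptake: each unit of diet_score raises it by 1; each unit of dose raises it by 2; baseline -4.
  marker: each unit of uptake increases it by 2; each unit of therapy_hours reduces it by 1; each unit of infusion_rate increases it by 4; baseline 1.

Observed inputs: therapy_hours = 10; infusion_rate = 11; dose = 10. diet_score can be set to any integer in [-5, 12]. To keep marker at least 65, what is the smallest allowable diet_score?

diet_score = -1

Substituting into the uptake equation gives uptake = diet_score + 16.
Substituting into the marker equation gives marker = 2*diet_score + 67.
Require 2*diet_score + 67 ≥ 65, so diet_score ≥ -1.
The smallest integer in [-5, 12] satisfying this is -1.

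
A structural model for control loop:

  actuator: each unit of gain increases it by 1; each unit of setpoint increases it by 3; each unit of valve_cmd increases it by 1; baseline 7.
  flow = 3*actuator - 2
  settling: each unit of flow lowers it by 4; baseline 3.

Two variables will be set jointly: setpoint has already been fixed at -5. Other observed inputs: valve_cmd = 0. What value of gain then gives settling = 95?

gain = 1

With setpoint held at -5:
Substituting into the actuator equation gives actuator = gain - 8.
flow becomes 3*gain - 26.
This gives settling = -12*gain + 107.
Solve -12*gain + 107 = 95: gain = (95 - 107) / -12 = 1.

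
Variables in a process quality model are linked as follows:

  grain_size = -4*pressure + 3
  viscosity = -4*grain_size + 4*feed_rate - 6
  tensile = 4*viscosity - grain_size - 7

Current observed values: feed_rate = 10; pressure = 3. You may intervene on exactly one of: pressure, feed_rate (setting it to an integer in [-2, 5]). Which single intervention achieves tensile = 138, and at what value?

Intervening on pressure: tensile = 68*pressure + 78. Reaching 138 requires pressure = 15/17, not an integer.
Intervening on feed_rate: with other inputs at their observed values, tensile = 16*feed_rate + 122. Solving for 138 gives feed_rate = 1, within [-2, 5].

set feed_rate = 1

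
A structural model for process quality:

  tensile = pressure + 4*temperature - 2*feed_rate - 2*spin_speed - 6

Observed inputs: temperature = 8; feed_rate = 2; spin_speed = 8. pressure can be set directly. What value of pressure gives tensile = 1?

Substituting into the tensile equation gives tensile = pressure + 6.
Solve pressure + 6 = 1: pressure = (1 - 6) / 1 = -5.

pressure = -5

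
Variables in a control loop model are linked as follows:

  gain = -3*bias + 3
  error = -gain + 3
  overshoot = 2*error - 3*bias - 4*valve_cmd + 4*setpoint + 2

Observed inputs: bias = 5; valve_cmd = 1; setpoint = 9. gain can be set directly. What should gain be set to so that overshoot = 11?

gain = 7

Intervening on gain fixes its value directly, overriding its dependence on bias.
Substituting into the overshoot equation gives overshoot = -2*gain + 25.
Solve -2*gain + 25 = 11: gain = (11 - 25) / -2 = 7.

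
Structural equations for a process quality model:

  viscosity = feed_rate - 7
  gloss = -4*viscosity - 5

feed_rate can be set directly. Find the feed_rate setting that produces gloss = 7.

feed_rate = 4

Substituting into the gloss equation gives gloss = -4*feed_rate + 23.
Solve -4*feed_rate + 23 = 7: feed_rate = (7 - 23) / -4 = 4.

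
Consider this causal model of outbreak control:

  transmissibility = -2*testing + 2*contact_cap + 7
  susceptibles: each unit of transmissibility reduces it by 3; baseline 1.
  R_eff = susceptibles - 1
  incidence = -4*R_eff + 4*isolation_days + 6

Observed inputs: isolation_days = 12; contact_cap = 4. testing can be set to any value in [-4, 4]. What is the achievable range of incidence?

Substituting into the transmissibility equation gives transmissibility = -2*testing + 15.
Substituting into the susceptibles equation gives susceptibles = 6*testing - 44.
R_eff becomes 6*testing - 45.
incidence becomes -24*testing + 234.
Linear in testing, so extremes are at the endpoints: testing = -4 gives incidence = 330; testing = 4 gives incidence = 138.

138 to 330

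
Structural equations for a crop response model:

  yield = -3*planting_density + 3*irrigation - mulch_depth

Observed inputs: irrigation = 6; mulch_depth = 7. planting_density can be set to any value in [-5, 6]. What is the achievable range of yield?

Substituting into the yield equation gives yield = -3*planting_density + 11.
Linear in planting_density, so extremes are at the endpoints: planting_density = -5 gives yield = 26; planting_density = 6 gives yield = -7.

-7 to 26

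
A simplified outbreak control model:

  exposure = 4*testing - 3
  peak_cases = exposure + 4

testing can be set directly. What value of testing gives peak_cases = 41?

testing = 10

Substituting into the peak_cases equation gives peak_cases = 4*testing + 1.
Solve 4*testing + 1 = 41: testing = (41 - 1) / 4 = 10.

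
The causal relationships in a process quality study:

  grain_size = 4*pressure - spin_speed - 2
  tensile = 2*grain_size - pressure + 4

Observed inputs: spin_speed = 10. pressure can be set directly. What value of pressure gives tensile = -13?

pressure = 1

Substituting into the grain_size equation gives grain_size = 4*pressure - 12.
So tensile = 7*pressure - 20.
Solve 7*pressure - 20 = -13: pressure = (-13 + 20) / 7 = 1.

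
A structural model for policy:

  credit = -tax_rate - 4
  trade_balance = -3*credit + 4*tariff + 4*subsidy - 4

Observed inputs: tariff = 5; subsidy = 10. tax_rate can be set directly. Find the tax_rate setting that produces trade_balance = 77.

tax_rate = 3

Substituting into the trade_balance equation gives trade_balance = 3*tax_rate + 68.
Solve 3*tax_rate + 68 = 77: tax_rate = (77 - 68) / 3 = 3.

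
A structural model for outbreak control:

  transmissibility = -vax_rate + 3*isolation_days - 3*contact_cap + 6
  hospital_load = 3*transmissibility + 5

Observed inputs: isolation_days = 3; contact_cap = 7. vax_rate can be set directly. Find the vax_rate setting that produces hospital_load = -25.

vax_rate = 4

Substituting into the transmissibility equation gives transmissibility = -vax_rate - 6.
Substituting into the hospital_load equation gives hospital_load = -3*vax_rate - 13.
Solve -3*vax_rate - 13 = -25: vax_rate = (-25 + 13) / -3 = 4.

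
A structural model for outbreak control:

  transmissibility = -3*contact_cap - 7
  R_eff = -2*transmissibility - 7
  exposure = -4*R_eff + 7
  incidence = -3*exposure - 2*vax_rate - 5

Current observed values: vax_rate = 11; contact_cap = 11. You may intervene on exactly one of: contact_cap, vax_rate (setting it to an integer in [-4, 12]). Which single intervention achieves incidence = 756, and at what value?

Intervening on contact_cap: with other inputs at their observed values, incidence = 72*contact_cap + 36. Solving for 756 gives contact_cap = 10, within [-4, 12].
Intervening on vax_rate: incidence = -2*vax_rate + 850. Reaching 756 requires vax_rate = 47, outside [-4, 12].

set contact_cap = 10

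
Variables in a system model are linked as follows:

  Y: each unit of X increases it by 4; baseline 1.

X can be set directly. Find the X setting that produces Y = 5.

Solve 4*X + 1 = 5: X = (5 - 1) / 4 = 1.

X = 1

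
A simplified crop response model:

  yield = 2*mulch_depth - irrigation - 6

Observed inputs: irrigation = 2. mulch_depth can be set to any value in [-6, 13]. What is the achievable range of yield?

Substituting into the yield equation gives yield = 2*mulch_depth - 8.
Linear in mulch_depth, so extremes are at the endpoints: mulch_depth = -6 gives yield = -20; mulch_depth = 13 gives yield = 18.

-20 to 18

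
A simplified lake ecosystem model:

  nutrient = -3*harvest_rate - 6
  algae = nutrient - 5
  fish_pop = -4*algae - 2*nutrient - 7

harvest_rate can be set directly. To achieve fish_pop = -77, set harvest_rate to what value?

harvest_rate = -7

Substituting into the algae equation gives algae = -3*harvest_rate - 11.
fish_pop becomes 18*harvest_rate + 49.
Solve 18*harvest_rate + 49 = -77: harvest_rate = (-77 - 49) / 18 = -7.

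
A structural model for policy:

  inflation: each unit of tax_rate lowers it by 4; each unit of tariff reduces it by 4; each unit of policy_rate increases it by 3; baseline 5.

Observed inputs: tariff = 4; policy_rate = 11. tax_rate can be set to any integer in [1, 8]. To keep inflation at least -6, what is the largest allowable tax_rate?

tax_rate = 7

Substituting into the inflation equation gives inflation = -4*tax_rate + 22.
Require -4*tax_rate + 22 ≥ -6, so tax_rate ≤ 7.
The largest integer in [1, 8] satisfying this is 7.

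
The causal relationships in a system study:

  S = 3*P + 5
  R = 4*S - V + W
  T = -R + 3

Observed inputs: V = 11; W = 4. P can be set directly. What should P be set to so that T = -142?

Substituting into the R equation gives R = 12*P + 13.
Substituting into the T equation gives T = -12*P - 10.
Solve -12*P - 10 = -142: P = (-142 + 10) / -12 = 11.

P = 11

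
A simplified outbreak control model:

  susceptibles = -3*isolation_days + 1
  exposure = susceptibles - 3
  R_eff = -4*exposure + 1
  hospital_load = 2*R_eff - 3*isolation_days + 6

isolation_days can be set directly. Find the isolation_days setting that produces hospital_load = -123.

Substituting into the exposure equation gives exposure = -3*isolation_days - 2.
Substituting into the R_eff equation gives R_eff = 12*isolation_days + 9.
Substituting into the hospital_load equation gives hospital_load = 21*isolation_days + 24.
Solve 21*isolation_days + 24 = -123: isolation_days = (-123 - 24) / 21 = -7.

isolation_days = -7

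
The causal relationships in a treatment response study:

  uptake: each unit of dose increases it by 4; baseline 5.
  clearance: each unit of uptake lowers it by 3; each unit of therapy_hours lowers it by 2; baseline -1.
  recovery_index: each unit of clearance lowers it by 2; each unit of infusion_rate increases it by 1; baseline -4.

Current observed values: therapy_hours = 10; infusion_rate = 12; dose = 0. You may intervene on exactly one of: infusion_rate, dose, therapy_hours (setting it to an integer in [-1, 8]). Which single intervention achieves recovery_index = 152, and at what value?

Intervening on infusion_rate: recovery_index = infusion_rate + 68. Reaching 152 requires infusion_rate = 84, outside [-1, 8].
Intervening on dose: with other inputs at their observed values, recovery_index = 24*dose + 80. Solving for 152 gives dose = 3, within [-1, 8].
Intervening on therapy_hours: recovery_index = 4*therapy_hours + 40. Reaching 152 requires therapy_hours = 28, outside [-1, 8].

set dose = 3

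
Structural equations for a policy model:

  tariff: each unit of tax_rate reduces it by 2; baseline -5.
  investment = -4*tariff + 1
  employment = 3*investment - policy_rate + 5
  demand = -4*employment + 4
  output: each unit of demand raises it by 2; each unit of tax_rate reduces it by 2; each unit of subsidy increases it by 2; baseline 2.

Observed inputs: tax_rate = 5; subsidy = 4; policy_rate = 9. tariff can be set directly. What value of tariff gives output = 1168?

Intervening on tariff fixes its value directly, overriding its dependence on tax_rate.
Substituting into the employment equation gives employment = -12*tariff - 1.
Substituting into the demand equation gives demand = 48*tariff + 8.
Substituting into the output equation gives output = 96*tariff + 16.
Solve 96*tariff + 16 = 1168: tariff = (1168 - 16) / 96 = 12.

tariff = 12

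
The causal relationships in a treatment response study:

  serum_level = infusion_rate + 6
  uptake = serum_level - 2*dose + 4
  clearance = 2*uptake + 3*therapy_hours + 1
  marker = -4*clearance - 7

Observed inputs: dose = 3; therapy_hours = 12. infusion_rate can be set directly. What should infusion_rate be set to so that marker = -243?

infusion_rate = 7

Substituting into the uptake equation gives uptake = infusion_rate + 4.
clearance becomes 2*infusion_rate + 45.
So marker = -8*infusion_rate - 187.
Solve -8*infusion_rate - 187 = -243: infusion_rate = (-243 + 187) / -8 = 7.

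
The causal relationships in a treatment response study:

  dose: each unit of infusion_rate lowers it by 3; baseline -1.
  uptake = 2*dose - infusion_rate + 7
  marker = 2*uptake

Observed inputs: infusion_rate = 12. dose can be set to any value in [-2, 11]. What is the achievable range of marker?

Intervening on dose fixes its value directly, overriding its dependence on infusion_rate.
Substituting into the uptake equation gives uptake = 2*dose - 5.
Substituting into the marker equation gives marker = 4*dose - 10.
Linear in dose, so extremes are at the endpoints: dose = -2 gives marker = -18; dose = 11 gives marker = 34.

-18 to 34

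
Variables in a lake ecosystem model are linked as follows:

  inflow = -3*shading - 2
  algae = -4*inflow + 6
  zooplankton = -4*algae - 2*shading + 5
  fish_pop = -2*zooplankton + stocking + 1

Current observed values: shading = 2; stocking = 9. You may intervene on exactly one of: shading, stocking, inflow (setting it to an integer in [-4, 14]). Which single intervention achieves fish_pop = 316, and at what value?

Intervening on shading: fish_pop = 100*shading + 112. Reaching 316 requires shading = 51/25, not an integer.
Intervening on stocking: with other inputs at their observed values, fish_pop = stocking + 303. Solving for 316 gives stocking = 13, within [-4, 14].
Intervening on inflow: fish_pop = -32*inflow + 56. Reaching 316 requires inflow = -65/8, not an integer.

set stocking = 13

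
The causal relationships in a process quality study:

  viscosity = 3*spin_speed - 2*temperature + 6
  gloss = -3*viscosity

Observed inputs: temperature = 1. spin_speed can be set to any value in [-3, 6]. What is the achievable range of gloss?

Substituting into the viscosity equation gives viscosity = 3*spin_speed + 4.
So gloss = -9*spin_speed - 12.
Linear in spin_speed, so extremes are at the endpoints: spin_speed = -3 gives gloss = 15; spin_speed = 6 gives gloss = -66.

-66 to 15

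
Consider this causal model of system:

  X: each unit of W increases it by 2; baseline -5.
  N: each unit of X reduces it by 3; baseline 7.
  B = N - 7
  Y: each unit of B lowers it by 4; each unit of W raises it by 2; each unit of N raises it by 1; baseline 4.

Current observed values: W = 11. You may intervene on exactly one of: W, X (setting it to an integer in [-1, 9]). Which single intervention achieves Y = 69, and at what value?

set X = 4

Intervening on W: Y = 20*W - 34. Reaching 69 requires W = 103/20, not an integer.
Intervening on X: with other inputs at their observed values, Y = 9*X + 33. Solving for 69 gives X = 4, within [-1, 9].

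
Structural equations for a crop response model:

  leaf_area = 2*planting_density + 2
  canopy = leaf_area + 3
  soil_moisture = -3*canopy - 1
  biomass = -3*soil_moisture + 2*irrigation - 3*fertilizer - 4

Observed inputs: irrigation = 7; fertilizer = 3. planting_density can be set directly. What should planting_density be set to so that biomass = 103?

Substituting into the canopy equation gives canopy = 2*planting_density + 5.
Substituting into the soil_moisture equation gives soil_moisture = -6*planting_density - 16.
Substituting into the biomass equation gives biomass = 18*planting_density + 49.
Solve 18*planting_density + 49 = 103: planting_density = (103 - 49) / 18 = 3.

planting_density = 3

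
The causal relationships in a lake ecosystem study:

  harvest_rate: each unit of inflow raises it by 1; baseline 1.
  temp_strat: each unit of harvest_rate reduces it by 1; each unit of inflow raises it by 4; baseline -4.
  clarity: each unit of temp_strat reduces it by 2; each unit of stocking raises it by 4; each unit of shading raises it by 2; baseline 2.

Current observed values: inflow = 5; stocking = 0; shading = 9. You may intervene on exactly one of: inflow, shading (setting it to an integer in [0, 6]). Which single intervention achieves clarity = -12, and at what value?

set shading = 3

Intervening on inflow: clarity = -6*inflow + 30. Reaching -12 requires inflow = 7, outside [0, 6].
Intervening on shading: with other inputs at their observed values, clarity = 2*shading - 18. Solving for -12 gives shading = 3, within [0, 6].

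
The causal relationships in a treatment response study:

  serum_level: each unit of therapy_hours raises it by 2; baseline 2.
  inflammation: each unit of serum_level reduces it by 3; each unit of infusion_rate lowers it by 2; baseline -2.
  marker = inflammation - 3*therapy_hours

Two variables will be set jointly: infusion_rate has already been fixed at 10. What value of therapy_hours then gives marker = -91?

therapy_hours = 7

With infusion_rate held at 10:
Substituting into the inflammation equation gives inflammation = -6*therapy_hours - 28.
Substituting into the marker equation gives marker = -9*therapy_hours - 28.
Solve -9*therapy_hours - 28 = -91: therapy_hours = (-91 + 28) / -9 = 7.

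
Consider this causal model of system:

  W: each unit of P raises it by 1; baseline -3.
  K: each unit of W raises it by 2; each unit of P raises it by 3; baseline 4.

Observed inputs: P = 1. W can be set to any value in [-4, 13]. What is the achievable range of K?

-1 to 33

Intervening on W fixes its value directly, overriding its dependence on P.
Substituting into the K equation gives K = 2*W + 7.
Linear in W, so extremes are at the endpoints: W = -4 gives K = -1; W = 13 gives K = 33.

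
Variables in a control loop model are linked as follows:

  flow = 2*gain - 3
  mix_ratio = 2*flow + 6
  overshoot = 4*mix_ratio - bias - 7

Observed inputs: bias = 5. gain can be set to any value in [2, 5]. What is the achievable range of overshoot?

20 to 68

Substituting into the mix_ratio equation gives mix_ratio = 4*gain.
overshoot becomes 16*gain - 12.
Linear in gain, so extremes are at the endpoints: gain = 2 gives overshoot = 20; gain = 5 gives overshoot = 68.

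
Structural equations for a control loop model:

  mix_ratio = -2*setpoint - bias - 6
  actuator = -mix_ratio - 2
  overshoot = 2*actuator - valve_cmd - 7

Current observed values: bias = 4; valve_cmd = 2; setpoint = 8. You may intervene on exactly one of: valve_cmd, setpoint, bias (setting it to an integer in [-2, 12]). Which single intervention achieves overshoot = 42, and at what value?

set valve_cmd = -1

Intervening on valve_cmd: with other inputs at their observed values, overshoot = -valve_cmd + 41. Solving for 42 gives valve_cmd = -1, within [-2, 12].
Intervening on setpoint: overshoot = 4*setpoint + 7. Reaching 42 requires setpoint = 35/4, not an integer.
Intervening on bias: overshoot = 2*bias + 31. Reaching 42 requires bias = 11/2, not an integer.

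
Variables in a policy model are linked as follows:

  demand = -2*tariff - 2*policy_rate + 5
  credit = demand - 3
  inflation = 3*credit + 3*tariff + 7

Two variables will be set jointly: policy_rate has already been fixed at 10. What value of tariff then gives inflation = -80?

With policy_rate held at 10:
Substituting into the demand equation gives demand = -2*tariff - 15.
This gives credit = -2*tariff - 18.
This gives inflation = -3*tariff - 47.
Solve -3*tariff - 47 = -80: tariff = (-80 + 47) / -3 = 11.

tariff = 11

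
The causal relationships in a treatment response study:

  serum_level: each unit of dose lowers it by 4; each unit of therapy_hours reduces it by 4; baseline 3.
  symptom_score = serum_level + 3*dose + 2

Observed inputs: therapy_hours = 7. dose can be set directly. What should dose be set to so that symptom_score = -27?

Substituting into the serum_level equation gives serum_level = -4*dose - 25.
This gives symptom_score = -dose - 23.
Solve -dose - 23 = -27: dose = (-27 + 23) / -1 = 4.

dose = 4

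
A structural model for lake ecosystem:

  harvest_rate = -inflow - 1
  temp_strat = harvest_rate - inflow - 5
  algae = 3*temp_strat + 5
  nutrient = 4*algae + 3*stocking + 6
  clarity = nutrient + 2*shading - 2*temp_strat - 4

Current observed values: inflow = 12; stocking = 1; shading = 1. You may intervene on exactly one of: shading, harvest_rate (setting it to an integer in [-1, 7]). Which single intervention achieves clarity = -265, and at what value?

set shading = 5

Intervening on shading: with other inputs at their observed values, clarity = 2*shading - 275. Solving for -265 gives shading = 5, within [-1, 7].
Intervening on harvest_rate: clarity = 10*harvest_rate - 143. Reaching -265 requires harvest_rate = -61/5, not an integer.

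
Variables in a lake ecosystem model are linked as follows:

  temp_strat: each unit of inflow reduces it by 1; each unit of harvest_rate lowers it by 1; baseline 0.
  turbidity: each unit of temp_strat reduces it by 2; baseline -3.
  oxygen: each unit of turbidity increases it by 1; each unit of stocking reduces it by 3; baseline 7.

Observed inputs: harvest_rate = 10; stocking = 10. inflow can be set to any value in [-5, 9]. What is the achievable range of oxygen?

-16 to 12

Substituting into the temp_strat equation gives temp_strat = -inflow - 10.
Substituting into the turbidity equation gives turbidity = 2*inflow + 17.
This gives oxygen = 2*inflow - 6.
Linear in inflow, so extremes are at the endpoints: inflow = -5 gives oxygen = -16; inflow = 9 gives oxygen = 12.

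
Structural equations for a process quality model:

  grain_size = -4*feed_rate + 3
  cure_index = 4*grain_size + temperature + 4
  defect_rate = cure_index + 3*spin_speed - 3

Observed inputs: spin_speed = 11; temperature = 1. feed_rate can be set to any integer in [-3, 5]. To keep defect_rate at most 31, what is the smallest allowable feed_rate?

feed_rate = 1

Substituting into the cure_index equation gives cure_index = -16*feed_rate + 17.
This gives defect_rate = -16*feed_rate + 47.
Require -16*feed_rate + 47 ≤ 31, so feed_rate ≥ 1.
The smallest integer in [-3, 5] satisfying this is 1.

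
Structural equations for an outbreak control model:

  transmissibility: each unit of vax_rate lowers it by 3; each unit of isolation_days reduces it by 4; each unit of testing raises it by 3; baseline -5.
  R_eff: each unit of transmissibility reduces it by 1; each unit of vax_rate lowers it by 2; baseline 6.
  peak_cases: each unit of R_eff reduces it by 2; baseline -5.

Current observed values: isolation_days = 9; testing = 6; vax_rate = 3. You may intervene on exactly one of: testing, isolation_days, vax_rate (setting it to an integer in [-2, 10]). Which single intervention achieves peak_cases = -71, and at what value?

set vax_rate = 4

Intervening on testing: peak_cases = 6*testing - 105. Reaching -71 requires testing = 17/3, not an integer.
Intervening on isolation_days: peak_cases = -8*isolation_days + 3. Reaching -71 requires isolation_days = 37/4, not an integer.
Intervening on vax_rate: with other inputs at their observed values, peak_cases = -2*vax_rate - 63. Solving for -71 gives vax_rate = 4, within [-2, 10].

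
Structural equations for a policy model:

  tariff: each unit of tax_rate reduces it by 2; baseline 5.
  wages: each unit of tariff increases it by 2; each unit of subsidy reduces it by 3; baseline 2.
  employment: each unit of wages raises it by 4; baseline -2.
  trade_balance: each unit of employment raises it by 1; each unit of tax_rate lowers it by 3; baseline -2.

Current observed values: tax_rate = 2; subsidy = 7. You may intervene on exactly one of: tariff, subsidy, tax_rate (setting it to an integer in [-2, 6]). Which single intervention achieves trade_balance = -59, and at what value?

Intervening on tariff: trade_balance = 8*tariff - 86. Reaching -59 requires tariff = 27/8, not an integer.
Intervening on subsidy: trade_balance = -12*subsidy + 6. Reaching -59 requires subsidy = 65/12, not an integer.
Intervening on tax_rate: with other inputs at their observed values, trade_balance = -19*tax_rate - 40. Solving for -59 gives tax_rate = 1, within [-2, 6].

set tax_rate = 1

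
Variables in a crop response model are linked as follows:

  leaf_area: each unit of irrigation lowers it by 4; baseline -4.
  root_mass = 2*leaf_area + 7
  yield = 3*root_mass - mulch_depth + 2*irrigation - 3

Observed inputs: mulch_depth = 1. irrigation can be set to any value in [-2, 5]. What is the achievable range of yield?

-117 to 37

Substituting into the root_mass equation gives root_mass = -8*irrigation - 1.
So yield = -22*irrigation - 7.
Linear in irrigation, so extremes are at the endpoints: irrigation = -2 gives yield = 37; irrigation = 5 gives yield = -117.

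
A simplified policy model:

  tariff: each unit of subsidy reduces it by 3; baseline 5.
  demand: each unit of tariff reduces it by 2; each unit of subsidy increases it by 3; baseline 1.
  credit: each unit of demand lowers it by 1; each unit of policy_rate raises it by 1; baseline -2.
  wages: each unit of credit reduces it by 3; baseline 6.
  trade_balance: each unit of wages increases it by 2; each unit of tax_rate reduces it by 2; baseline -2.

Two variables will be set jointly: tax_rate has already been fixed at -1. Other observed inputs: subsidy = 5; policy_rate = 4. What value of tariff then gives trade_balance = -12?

With tax_rate held at -1:
Intervening on tariff fixes its value directly, overriding its dependence on subsidy.
Substituting into the demand equation gives demand = -2*tariff + 16.
Substituting into the credit equation gives credit = 2*tariff - 14.
wages becomes -6*tariff + 48.
trade_balance becomes -12*tariff + 96.
Solve -12*tariff + 96 = -12: tariff = (-12 - 96) / -12 = 9.

tariff = 9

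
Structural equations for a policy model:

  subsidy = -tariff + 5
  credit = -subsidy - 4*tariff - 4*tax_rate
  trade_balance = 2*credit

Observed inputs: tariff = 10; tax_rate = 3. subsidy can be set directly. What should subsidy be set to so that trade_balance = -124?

Intervening on subsidy fixes its value directly, overriding its dependence on tariff.
Substituting into the credit equation gives credit = -subsidy - 52.
This gives trade_balance = -2*subsidy - 104.
Solve -2*subsidy - 104 = -124: subsidy = (-124 + 104) / -2 = 10.

subsidy = 10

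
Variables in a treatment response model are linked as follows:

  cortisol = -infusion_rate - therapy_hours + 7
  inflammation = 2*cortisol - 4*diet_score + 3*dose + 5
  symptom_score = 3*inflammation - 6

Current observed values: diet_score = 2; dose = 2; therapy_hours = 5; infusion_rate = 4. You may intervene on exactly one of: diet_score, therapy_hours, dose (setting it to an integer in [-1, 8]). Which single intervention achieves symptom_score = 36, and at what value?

set dose = 7

Intervening on diet_score: symptom_score = -12*diet_score + 15. Reaching 36 requires diet_score = -7/4, not an integer.
Intervening on therapy_hours: symptom_score = -6*therapy_hours + 21. Reaching 36 requires therapy_hours = -5/2, not an integer.
Intervening on dose: with other inputs at their observed values, symptom_score = 9*dose - 27. Solving for 36 gives dose = 7, within [-1, 8].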